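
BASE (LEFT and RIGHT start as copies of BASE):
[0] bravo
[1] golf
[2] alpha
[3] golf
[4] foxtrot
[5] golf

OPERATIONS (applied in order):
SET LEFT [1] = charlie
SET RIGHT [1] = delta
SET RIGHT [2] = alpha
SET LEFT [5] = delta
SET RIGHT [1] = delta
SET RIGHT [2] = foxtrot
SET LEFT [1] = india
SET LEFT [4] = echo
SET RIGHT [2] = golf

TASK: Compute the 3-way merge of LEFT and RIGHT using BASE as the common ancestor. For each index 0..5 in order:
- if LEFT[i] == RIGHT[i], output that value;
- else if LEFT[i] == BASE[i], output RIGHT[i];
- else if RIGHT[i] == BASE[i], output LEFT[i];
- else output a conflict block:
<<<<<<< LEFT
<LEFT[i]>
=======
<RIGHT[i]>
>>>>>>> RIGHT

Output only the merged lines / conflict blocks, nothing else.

Final LEFT:  [bravo, india, alpha, golf, echo, delta]
Final RIGHT: [bravo, delta, golf, golf, foxtrot, golf]
i=0: L=bravo R=bravo -> agree -> bravo
i=1: BASE=golf L=india R=delta all differ -> CONFLICT
i=2: L=alpha=BASE, R=golf -> take RIGHT -> golf
i=3: L=golf R=golf -> agree -> golf
i=4: L=echo, R=foxtrot=BASE -> take LEFT -> echo
i=5: L=delta, R=golf=BASE -> take LEFT -> delta

Answer: bravo
<<<<<<< LEFT
india
=======
delta
>>>>>>> RIGHT
golf
golf
echo
delta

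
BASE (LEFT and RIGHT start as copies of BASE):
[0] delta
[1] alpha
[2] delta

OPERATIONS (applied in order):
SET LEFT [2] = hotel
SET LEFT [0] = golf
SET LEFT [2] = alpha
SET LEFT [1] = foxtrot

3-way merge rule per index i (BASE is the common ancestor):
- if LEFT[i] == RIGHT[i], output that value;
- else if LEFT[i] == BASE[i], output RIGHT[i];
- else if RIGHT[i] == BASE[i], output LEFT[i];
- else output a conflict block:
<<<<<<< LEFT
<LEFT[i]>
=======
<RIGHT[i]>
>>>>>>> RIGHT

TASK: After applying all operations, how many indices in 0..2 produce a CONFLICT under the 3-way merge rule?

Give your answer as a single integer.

Answer: 0

Derivation:
Final LEFT:  [golf, foxtrot, alpha]
Final RIGHT: [delta, alpha, delta]
i=0: L=golf, R=delta=BASE -> take LEFT -> golf
i=1: L=foxtrot, R=alpha=BASE -> take LEFT -> foxtrot
i=2: L=alpha, R=delta=BASE -> take LEFT -> alpha
Conflict count: 0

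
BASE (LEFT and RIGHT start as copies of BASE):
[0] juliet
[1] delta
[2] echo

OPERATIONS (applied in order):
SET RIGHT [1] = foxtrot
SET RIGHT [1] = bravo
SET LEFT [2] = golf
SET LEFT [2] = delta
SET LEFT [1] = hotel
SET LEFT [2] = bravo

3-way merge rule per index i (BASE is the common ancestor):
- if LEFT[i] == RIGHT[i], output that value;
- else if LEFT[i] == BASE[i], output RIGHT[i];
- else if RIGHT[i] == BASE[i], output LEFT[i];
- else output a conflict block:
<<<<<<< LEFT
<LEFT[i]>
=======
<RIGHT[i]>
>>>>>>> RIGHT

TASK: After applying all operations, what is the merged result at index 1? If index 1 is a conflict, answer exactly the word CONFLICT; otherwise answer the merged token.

Final LEFT:  [juliet, hotel, bravo]
Final RIGHT: [juliet, bravo, echo]
i=0: L=juliet R=juliet -> agree -> juliet
i=1: BASE=delta L=hotel R=bravo all differ -> CONFLICT
i=2: L=bravo, R=echo=BASE -> take LEFT -> bravo
Index 1 -> CONFLICT

Answer: CONFLICT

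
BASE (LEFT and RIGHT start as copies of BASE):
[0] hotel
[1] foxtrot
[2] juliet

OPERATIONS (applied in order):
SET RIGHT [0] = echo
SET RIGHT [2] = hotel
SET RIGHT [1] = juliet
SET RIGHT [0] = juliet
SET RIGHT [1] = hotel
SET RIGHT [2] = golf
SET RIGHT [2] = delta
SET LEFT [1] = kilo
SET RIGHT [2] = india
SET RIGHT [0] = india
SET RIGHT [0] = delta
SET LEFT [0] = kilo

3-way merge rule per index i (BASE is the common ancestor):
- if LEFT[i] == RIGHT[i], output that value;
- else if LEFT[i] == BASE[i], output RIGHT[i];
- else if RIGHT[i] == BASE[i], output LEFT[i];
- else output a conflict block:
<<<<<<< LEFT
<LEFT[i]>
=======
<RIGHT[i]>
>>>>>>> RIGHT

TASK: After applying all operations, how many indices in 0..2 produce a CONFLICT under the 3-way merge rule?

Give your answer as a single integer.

Answer: 2

Derivation:
Final LEFT:  [kilo, kilo, juliet]
Final RIGHT: [delta, hotel, india]
i=0: BASE=hotel L=kilo R=delta all differ -> CONFLICT
i=1: BASE=foxtrot L=kilo R=hotel all differ -> CONFLICT
i=2: L=juliet=BASE, R=india -> take RIGHT -> india
Conflict count: 2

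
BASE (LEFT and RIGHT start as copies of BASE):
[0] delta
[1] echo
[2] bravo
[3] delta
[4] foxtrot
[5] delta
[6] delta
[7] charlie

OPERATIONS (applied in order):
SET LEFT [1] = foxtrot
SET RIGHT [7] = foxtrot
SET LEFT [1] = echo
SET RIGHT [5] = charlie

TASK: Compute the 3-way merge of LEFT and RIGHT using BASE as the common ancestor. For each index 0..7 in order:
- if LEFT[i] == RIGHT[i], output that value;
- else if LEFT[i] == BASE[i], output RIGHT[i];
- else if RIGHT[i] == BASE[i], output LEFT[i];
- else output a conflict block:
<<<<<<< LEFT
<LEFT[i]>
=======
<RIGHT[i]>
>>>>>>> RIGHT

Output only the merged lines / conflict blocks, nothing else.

Answer: delta
echo
bravo
delta
foxtrot
charlie
delta
foxtrot

Derivation:
Final LEFT:  [delta, echo, bravo, delta, foxtrot, delta, delta, charlie]
Final RIGHT: [delta, echo, bravo, delta, foxtrot, charlie, delta, foxtrot]
i=0: L=delta R=delta -> agree -> delta
i=1: L=echo R=echo -> agree -> echo
i=2: L=bravo R=bravo -> agree -> bravo
i=3: L=delta R=delta -> agree -> delta
i=4: L=foxtrot R=foxtrot -> agree -> foxtrot
i=5: L=delta=BASE, R=charlie -> take RIGHT -> charlie
i=6: L=delta R=delta -> agree -> delta
i=7: L=charlie=BASE, R=foxtrot -> take RIGHT -> foxtrot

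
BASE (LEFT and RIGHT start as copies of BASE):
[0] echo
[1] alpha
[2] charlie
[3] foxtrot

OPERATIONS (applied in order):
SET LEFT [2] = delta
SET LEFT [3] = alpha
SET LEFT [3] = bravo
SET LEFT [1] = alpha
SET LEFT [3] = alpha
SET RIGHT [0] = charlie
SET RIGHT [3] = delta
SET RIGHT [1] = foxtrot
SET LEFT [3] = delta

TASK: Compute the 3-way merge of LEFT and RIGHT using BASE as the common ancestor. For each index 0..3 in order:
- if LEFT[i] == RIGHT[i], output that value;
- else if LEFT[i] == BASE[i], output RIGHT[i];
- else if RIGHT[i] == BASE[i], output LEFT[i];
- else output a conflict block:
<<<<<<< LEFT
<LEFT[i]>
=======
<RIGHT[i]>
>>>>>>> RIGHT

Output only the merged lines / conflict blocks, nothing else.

Answer: charlie
foxtrot
delta
delta

Derivation:
Final LEFT:  [echo, alpha, delta, delta]
Final RIGHT: [charlie, foxtrot, charlie, delta]
i=0: L=echo=BASE, R=charlie -> take RIGHT -> charlie
i=1: L=alpha=BASE, R=foxtrot -> take RIGHT -> foxtrot
i=2: L=delta, R=charlie=BASE -> take LEFT -> delta
i=3: L=delta R=delta -> agree -> delta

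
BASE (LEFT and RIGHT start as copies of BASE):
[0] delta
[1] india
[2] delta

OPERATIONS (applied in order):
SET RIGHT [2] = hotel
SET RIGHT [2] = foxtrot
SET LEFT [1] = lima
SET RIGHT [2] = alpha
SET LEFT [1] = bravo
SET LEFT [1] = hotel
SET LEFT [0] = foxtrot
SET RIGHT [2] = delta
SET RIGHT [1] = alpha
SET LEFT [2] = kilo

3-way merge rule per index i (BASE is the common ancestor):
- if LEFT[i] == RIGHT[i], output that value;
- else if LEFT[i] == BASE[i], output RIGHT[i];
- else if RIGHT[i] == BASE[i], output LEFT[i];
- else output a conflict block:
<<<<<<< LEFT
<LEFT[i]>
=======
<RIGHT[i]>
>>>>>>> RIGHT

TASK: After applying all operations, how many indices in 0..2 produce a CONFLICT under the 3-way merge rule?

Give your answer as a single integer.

Final LEFT:  [foxtrot, hotel, kilo]
Final RIGHT: [delta, alpha, delta]
i=0: L=foxtrot, R=delta=BASE -> take LEFT -> foxtrot
i=1: BASE=india L=hotel R=alpha all differ -> CONFLICT
i=2: L=kilo, R=delta=BASE -> take LEFT -> kilo
Conflict count: 1

Answer: 1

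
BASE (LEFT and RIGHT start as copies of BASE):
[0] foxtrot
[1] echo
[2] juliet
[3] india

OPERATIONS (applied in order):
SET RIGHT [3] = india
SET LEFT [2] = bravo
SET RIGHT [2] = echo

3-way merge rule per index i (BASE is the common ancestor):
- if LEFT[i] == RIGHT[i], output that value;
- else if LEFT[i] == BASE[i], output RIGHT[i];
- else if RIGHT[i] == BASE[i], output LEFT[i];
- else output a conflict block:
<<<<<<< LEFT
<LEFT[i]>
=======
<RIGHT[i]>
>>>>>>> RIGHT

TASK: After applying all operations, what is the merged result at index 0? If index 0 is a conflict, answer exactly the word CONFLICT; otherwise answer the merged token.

Answer: foxtrot

Derivation:
Final LEFT:  [foxtrot, echo, bravo, india]
Final RIGHT: [foxtrot, echo, echo, india]
i=0: L=foxtrot R=foxtrot -> agree -> foxtrot
i=1: L=echo R=echo -> agree -> echo
i=2: BASE=juliet L=bravo R=echo all differ -> CONFLICT
i=3: L=india R=india -> agree -> india
Index 0 -> foxtrot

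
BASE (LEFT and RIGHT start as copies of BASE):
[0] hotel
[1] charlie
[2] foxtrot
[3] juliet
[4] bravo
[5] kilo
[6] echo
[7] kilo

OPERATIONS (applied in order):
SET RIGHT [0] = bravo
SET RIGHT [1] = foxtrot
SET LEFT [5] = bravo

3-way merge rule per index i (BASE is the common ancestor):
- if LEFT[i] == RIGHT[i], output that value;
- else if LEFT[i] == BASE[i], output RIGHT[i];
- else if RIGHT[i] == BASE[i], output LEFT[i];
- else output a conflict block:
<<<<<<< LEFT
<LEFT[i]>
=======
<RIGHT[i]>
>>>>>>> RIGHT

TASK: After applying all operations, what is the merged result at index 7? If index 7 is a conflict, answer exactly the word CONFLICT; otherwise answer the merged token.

Answer: kilo

Derivation:
Final LEFT:  [hotel, charlie, foxtrot, juliet, bravo, bravo, echo, kilo]
Final RIGHT: [bravo, foxtrot, foxtrot, juliet, bravo, kilo, echo, kilo]
i=0: L=hotel=BASE, R=bravo -> take RIGHT -> bravo
i=1: L=charlie=BASE, R=foxtrot -> take RIGHT -> foxtrot
i=2: L=foxtrot R=foxtrot -> agree -> foxtrot
i=3: L=juliet R=juliet -> agree -> juliet
i=4: L=bravo R=bravo -> agree -> bravo
i=5: L=bravo, R=kilo=BASE -> take LEFT -> bravo
i=6: L=echo R=echo -> agree -> echo
i=7: L=kilo R=kilo -> agree -> kilo
Index 7 -> kilo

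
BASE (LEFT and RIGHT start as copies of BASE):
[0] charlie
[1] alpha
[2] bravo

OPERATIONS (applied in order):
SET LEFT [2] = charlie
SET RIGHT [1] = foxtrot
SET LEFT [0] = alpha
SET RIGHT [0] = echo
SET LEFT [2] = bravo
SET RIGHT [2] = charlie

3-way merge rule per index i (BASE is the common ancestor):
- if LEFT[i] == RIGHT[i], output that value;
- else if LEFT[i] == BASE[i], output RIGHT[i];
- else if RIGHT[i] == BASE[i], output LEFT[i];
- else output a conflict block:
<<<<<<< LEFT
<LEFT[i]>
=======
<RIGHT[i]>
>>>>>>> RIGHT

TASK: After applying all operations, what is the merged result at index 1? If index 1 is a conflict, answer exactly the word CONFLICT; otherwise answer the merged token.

Answer: foxtrot

Derivation:
Final LEFT:  [alpha, alpha, bravo]
Final RIGHT: [echo, foxtrot, charlie]
i=0: BASE=charlie L=alpha R=echo all differ -> CONFLICT
i=1: L=alpha=BASE, R=foxtrot -> take RIGHT -> foxtrot
i=2: L=bravo=BASE, R=charlie -> take RIGHT -> charlie
Index 1 -> foxtrot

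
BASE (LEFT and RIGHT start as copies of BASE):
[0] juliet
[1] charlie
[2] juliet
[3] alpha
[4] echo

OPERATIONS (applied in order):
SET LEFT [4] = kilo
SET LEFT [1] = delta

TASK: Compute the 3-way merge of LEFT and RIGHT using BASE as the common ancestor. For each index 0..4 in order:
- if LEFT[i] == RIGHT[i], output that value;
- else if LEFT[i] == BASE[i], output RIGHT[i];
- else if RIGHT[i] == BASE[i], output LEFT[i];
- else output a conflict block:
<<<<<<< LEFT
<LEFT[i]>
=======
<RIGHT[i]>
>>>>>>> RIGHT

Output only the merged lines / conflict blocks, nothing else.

Final LEFT:  [juliet, delta, juliet, alpha, kilo]
Final RIGHT: [juliet, charlie, juliet, alpha, echo]
i=0: L=juliet R=juliet -> agree -> juliet
i=1: L=delta, R=charlie=BASE -> take LEFT -> delta
i=2: L=juliet R=juliet -> agree -> juliet
i=3: L=alpha R=alpha -> agree -> alpha
i=4: L=kilo, R=echo=BASE -> take LEFT -> kilo

Answer: juliet
delta
juliet
alpha
kilo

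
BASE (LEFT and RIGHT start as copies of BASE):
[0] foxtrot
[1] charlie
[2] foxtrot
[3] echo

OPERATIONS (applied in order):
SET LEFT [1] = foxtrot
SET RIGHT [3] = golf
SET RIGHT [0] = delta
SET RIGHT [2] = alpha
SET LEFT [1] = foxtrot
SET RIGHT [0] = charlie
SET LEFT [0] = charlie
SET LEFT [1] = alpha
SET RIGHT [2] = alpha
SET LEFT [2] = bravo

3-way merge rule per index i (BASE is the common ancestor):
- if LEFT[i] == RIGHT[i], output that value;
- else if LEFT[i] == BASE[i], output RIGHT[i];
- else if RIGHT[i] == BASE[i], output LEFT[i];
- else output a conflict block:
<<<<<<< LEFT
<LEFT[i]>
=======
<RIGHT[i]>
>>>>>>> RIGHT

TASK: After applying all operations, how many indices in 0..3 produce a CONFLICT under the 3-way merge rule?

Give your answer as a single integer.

Answer: 1

Derivation:
Final LEFT:  [charlie, alpha, bravo, echo]
Final RIGHT: [charlie, charlie, alpha, golf]
i=0: L=charlie R=charlie -> agree -> charlie
i=1: L=alpha, R=charlie=BASE -> take LEFT -> alpha
i=2: BASE=foxtrot L=bravo R=alpha all differ -> CONFLICT
i=3: L=echo=BASE, R=golf -> take RIGHT -> golf
Conflict count: 1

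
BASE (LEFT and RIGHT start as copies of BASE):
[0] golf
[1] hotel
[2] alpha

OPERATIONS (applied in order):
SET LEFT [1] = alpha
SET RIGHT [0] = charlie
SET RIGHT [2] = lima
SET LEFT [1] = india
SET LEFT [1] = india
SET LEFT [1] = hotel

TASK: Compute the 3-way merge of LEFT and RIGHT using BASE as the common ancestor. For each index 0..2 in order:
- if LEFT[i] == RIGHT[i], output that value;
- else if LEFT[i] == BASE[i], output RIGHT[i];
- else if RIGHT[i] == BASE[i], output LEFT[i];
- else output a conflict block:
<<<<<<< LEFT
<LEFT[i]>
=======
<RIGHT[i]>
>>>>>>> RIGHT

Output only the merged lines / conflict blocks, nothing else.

Answer: charlie
hotel
lima

Derivation:
Final LEFT:  [golf, hotel, alpha]
Final RIGHT: [charlie, hotel, lima]
i=0: L=golf=BASE, R=charlie -> take RIGHT -> charlie
i=1: L=hotel R=hotel -> agree -> hotel
i=2: L=alpha=BASE, R=lima -> take RIGHT -> lima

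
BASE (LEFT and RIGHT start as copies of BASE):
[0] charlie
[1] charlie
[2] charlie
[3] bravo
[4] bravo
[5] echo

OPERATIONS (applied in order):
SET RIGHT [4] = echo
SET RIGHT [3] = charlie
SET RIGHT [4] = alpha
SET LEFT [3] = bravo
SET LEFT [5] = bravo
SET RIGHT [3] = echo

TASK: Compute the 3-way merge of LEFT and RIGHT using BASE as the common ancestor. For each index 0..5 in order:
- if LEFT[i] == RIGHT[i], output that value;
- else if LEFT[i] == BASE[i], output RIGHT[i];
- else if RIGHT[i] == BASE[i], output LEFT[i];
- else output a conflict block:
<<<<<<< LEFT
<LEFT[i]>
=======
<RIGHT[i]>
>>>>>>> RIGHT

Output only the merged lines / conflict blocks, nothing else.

Final LEFT:  [charlie, charlie, charlie, bravo, bravo, bravo]
Final RIGHT: [charlie, charlie, charlie, echo, alpha, echo]
i=0: L=charlie R=charlie -> agree -> charlie
i=1: L=charlie R=charlie -> agree -> charlie
i=2: L=charlie R=charlie -> agree -> charlie
i=3: L=bravo=BASE, R=echo -> take RIGHT -> echo
i=4: L=bravo=BASE, R=alpha -> take RIGHT -> alpha
i=5: L=bravo, R=echo=BASE -> take LEFT -> bravo

Answer: charlie
charlie
charlie
echo
alpha
bravo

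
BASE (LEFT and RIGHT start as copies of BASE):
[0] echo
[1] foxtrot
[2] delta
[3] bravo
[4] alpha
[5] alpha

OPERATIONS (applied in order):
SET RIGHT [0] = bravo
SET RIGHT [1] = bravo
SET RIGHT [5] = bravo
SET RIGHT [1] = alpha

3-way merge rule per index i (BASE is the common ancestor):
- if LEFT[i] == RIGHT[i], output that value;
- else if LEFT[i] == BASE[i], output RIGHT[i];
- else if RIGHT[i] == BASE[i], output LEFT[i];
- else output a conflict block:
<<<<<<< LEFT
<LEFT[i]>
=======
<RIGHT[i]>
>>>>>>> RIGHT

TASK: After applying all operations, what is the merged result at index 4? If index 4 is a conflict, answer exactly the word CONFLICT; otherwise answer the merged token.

Final LEFT:  [echo, foxtrot, delta, bravo, alpha, alpha]
Final RIGHT: [bravo, alpha, delta, bravo, alpha, bravo]
i=0: L=echo=BASE, R=bravo -> take RIGHT -> bravo
i=1: L=foxtrot=BASE, R=alpha -> take RIGHT -> alpha
i=2: L=delta R=delta -> agree -> delta
i=3: L=bravo R=bravo -> agree -> bravo
i=4: L=alpha R=alpha -> agree -> alpha
i=5: L=alpha=BASE, R=bravo -> take RIGHT -> bravo
Index 4 -> alpha

Answer: alpha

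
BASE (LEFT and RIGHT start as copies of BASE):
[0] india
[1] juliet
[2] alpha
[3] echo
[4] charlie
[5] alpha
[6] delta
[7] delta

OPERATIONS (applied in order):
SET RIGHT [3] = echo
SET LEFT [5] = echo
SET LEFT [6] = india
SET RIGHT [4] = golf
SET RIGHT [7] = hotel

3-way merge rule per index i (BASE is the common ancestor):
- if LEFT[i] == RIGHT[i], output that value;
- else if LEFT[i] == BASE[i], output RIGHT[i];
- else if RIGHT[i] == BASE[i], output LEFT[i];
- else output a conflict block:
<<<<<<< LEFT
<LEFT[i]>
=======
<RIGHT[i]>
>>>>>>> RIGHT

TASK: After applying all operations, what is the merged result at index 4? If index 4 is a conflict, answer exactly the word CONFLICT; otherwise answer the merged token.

Final LEFT:  [india, juliet, alpha, echo, charlie, echo, india, delta]
Final RIGHT: [india, juliet, alpha, echo, golf, alpha, delta, hotel]
i=0: L=india R=india -> agree -> india
i=1: L=juliet R=juliet -> agree -> juliet
i=2: L=alpha R=alpha -> agree -> alpha
i=3: L=echo R=echo -> agree -> echo
i=4: L=charlie=BASE, R=golf -> take RIGHT -> golf
i=5: L=echo, R=alpha=BASE -> take LEFT -> echo
i=6: L=india, R=delta=BASE -> take LEFT -> india
i=7: L=delta=BASE, R=hotel -> take RIGHT -> hotel
Index 4 -> golf

Answer: golf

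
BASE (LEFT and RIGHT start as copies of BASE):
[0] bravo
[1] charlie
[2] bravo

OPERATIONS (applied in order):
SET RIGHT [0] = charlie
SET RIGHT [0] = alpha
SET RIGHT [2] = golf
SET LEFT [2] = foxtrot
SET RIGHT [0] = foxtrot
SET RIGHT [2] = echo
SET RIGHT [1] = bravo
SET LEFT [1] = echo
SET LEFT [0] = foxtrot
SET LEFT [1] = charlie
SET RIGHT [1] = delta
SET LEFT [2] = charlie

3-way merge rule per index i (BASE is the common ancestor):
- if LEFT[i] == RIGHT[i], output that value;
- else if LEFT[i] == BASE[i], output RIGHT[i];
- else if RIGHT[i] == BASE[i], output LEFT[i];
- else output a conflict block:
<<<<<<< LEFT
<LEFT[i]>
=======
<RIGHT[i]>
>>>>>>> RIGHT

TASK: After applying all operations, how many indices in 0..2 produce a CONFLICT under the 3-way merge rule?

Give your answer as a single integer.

Answer: 1

Derivation:
Final LEFT:  [foxtrot, charlie, charlie]
Final RIGHT: [foxtrot, delta, echo]
i=0: L=foxtrot R=foxtrot -> agree -> foxtrot
i=1: L=charlie=BASE, R=delta -> take RIGHT -> delta
i=2: BASE=bravo L=charlie R=echo all differ -> CONFLICT
Conflict count: 1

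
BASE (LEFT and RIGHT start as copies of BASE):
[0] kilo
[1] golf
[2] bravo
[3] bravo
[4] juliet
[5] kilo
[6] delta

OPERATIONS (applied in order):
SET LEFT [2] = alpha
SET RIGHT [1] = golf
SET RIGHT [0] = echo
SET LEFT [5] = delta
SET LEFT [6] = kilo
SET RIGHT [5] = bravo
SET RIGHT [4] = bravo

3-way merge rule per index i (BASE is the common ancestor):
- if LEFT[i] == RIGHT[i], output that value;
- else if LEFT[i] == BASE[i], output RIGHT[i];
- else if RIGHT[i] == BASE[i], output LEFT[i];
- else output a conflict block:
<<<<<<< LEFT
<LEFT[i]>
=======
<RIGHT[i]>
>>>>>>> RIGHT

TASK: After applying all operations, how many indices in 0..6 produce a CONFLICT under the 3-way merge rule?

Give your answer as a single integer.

Final LEFT:  [kilo, golf, alpha, bravo, juliet, delta, kilo]
Final RIGHT: [echo, golf, bravo, bravo, bravo, bravo, delta]
i=0: L=kilo=BASE, R=echo -> take RIGHT -> echo
i=1: L=golf R=golf -> agree -> golf
i=2: L=alpha, R=bravo=BASE -> take LEFT -> alpha
i=3: L=bravo R=bravo -> agree -> bravo
i=4: L=juliet=BASE, R=bravo -> take RIGHT -> bravo
i=5: BASE=kilo L=delta R=bravo all differ -> CONFLICT
i=6: L=kilo, R=delta=BASE -> take LEFT -> kilo
Conflict count: 1

Answer: 1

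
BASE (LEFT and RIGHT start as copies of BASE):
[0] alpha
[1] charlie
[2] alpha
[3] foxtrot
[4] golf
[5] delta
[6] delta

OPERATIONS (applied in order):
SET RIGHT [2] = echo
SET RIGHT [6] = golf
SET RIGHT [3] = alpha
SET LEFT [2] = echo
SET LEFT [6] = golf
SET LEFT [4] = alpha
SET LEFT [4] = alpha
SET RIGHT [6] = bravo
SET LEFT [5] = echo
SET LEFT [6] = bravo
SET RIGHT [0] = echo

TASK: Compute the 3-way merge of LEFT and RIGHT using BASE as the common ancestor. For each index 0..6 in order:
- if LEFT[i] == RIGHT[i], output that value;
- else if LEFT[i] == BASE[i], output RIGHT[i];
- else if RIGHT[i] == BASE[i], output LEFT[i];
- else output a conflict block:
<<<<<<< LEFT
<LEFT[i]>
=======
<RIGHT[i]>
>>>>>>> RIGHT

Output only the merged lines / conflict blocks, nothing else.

Final LEFT:  [alpha, charlie, echo, foxtrot, alpha, echo, bravo]
Final RIGHT: [echo, charlie, echo, alpha, golf, delta, bravo]
i=0: L=alpha=BASE, R=echo -> take RIGHT -> echo
i=1: L=charlie R=charlie -> agree -> charlie
i=2: L=echo R=echo -> agree -> echo
i=3: L=foxtrot=BASE, R=alpha -> take RIGHT -> alpha
i=4: L=alpha, R=golf=BASE -> take LEFT -> alpha
i=5: L=echo, R=delta=BASE -> take LEFT -> echo
i=6: L=bravo R=bravo -> agree -> bravo

Answer: echo
charlie
echo
alpha
alpha
echo
bravo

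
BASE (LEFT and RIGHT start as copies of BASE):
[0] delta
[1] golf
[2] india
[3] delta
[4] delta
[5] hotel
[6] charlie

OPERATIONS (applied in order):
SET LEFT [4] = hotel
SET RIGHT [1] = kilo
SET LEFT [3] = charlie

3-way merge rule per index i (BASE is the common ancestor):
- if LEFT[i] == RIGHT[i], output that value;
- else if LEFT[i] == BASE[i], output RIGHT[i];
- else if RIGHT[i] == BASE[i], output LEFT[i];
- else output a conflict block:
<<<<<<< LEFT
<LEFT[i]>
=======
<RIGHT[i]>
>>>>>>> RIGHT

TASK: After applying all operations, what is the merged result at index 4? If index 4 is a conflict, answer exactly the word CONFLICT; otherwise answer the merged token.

Final LEFT:  [delta, golf, india, charlie, hotel, hotel, charlie]
Final RIGHT: [delta, kilo, india, delta, delta, hotel, charlie]
i=0: L=delta R=delta -> agree -> delta
i=1: L=golf=BASE, R=kilo -> take RIGHT -> kilo
i=2: L=india R=india -> agree -> india
i=3: L=charlie, R=delta=BASE -> take LEFT -> charlie
i=4: L=hotel, R=delta=BASE -> take LEFT -> hotel
i=5: L=hotel R=hotel -> agree -> hotel
i=6: L=charlie R=charlie -> agree -> charlie
Index 4 -> hotel

Answer: hotel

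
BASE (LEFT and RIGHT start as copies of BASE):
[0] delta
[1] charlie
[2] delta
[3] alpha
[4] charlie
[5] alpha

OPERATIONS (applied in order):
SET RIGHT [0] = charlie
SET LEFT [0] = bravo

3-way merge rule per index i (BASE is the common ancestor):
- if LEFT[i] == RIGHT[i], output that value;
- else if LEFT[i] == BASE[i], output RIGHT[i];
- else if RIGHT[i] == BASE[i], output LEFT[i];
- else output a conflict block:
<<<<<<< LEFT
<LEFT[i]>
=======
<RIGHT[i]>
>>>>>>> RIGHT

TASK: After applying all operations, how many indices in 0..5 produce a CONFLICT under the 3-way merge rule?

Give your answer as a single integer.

Final LEFT:  [bravo, charlie, delta, alpha, charlie, alpha]
Final RIGHT: [charlie, charlie, delta, alpha, charlie, alpha]
i=0: BASE=delta L=bravo R=charlie all differ -> CONFLICT
i=1: L=charlie R=charlie -> agree -> charlie
i=2: L=delta R=delta -> agree -> delta
i=3: L=alpha R=alpha -> agree -> alpha
i=4: L=charlie R=charlie -> agree -> charlie
i=5: L=alpha R=alpha -> agree -> alpha
Conflict count: 1

Answer: 1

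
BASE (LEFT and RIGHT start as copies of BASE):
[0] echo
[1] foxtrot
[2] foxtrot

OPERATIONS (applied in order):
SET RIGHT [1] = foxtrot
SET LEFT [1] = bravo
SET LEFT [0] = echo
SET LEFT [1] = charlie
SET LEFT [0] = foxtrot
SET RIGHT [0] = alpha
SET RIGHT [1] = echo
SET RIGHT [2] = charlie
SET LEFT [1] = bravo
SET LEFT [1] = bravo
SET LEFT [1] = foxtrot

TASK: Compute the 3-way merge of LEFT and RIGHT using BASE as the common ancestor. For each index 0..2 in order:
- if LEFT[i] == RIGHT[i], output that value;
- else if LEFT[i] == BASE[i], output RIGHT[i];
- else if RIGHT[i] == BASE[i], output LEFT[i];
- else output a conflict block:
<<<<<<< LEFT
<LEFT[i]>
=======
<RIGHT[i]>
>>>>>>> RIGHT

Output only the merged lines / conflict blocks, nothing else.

Final LEFT:  [foxtrot, foxtrot, foxtrot]
Final RIGHT: [alpha, echo, charlie]
i=0: BASE=echo L=foxtrot R=alpha all differ -> CONFLICT
i=1: L=foxtrot=BASE, R=echo -> take RIGHT -> echo
i=2: L=foxtrot=BASE, R=charlie -> take RIGHT -> charlie

Answer: <<<<<<< LEFT
foxtrot
=======
alpha
>>>>>>> RIGHT
echo
charlie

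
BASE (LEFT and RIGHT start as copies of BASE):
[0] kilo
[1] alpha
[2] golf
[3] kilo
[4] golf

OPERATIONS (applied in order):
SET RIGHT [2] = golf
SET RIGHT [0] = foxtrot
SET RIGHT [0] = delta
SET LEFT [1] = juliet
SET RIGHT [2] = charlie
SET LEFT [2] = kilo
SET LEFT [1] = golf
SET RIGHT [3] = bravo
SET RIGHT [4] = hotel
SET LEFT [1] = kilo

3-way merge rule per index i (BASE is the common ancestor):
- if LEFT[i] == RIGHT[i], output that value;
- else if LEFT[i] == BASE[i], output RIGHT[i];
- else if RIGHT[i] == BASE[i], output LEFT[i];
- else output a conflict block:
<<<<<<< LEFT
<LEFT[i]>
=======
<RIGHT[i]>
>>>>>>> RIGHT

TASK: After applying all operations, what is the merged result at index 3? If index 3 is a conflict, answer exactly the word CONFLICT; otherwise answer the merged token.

Final LEFT:  [kilo, kilo, kilo, kilo, golf]
Final RIGHT: [delta, alpha, charlie, bravo, hotel]
i=0: L=kilo=BASE, R=delta -> take RIGHT -> delta
i=1: L=kilo, R=alpha=BASE -> take LEFT -> kilo
i=2: BASE=golf L=kilo R=charlie all differ -> CONFLICT
i=3: L=kilo=BASE, R=bravo -> take RIGHT -> bravo
i=4: L=golf=BASE, R=hotel -> take RIGHT -> hotel
Index 3 -> bravo

Answer: bravo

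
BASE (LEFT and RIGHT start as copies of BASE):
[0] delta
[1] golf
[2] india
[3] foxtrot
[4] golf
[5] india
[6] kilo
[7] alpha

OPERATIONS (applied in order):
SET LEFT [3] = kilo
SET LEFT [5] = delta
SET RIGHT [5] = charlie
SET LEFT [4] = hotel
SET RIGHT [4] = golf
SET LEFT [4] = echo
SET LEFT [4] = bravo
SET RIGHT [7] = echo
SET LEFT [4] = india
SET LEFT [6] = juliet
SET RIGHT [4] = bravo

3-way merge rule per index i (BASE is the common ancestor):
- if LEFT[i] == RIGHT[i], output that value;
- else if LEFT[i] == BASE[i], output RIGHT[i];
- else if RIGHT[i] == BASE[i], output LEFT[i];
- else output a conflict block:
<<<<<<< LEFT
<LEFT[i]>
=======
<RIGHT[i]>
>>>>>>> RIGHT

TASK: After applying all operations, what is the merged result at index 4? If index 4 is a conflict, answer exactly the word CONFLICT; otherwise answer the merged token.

Final LEFT:  [delta, golf, india, kilo, india, delta, juliet, alpha]
Final RIGHT: [delta, golf, india, foxtrot, bravo, charlie, kilo, echo]
i=0: L=delta R=delta -> agree -> delta
i=1: L=golf R=golf -> agree -> golf
i=2: L=india R=india -> agree -> india
i=3: L=kilo, R=foxtrot=BASE -> take LEFT -> kilo
i=4: BASE=golf L=india R=bravo all differ -> CONFLICT
i=5: BASE=india L=delta R=charlie all differ -> CONFLICT
i=6: L=juliet, R=kilo=BASE -> take LEFT -> juliet
i=7: L=alpha=BASE, R=echo -> take RIGHT -> echo
Index 4 -> CONFLICT

Answer: CONFLICT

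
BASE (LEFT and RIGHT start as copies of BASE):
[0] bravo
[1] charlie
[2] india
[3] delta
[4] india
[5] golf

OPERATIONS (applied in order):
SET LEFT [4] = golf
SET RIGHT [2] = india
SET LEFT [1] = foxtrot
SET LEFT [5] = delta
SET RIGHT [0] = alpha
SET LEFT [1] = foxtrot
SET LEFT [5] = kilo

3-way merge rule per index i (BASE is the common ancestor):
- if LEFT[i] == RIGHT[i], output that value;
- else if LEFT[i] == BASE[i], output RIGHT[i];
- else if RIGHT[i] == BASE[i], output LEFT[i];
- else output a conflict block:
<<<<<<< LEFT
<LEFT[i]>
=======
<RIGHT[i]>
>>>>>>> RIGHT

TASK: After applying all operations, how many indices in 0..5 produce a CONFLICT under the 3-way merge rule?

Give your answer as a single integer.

Final LEFT:  [bravo, foxtrot, india, delta, golf, kilo]
Final RIGHT: [alpha, charlie, india, delta, india, golf]
i=0: L=bravo=BASE, R=alpha -> take RIGHT -> alpha
i=1: L=foxtrot, R=charlie=BASE -> take LEFT -> foxtrot
i=2: L=india R=india -> agree -> india
i=3: L=delta R=delta -> agree -> delta
i=4: L=golf, R=india=BASE -> take LEFT -> golf
i=5: L=kilo, R=golf=BASE -> take LEFT -> kilo
Conflict count: 0

Answer: 0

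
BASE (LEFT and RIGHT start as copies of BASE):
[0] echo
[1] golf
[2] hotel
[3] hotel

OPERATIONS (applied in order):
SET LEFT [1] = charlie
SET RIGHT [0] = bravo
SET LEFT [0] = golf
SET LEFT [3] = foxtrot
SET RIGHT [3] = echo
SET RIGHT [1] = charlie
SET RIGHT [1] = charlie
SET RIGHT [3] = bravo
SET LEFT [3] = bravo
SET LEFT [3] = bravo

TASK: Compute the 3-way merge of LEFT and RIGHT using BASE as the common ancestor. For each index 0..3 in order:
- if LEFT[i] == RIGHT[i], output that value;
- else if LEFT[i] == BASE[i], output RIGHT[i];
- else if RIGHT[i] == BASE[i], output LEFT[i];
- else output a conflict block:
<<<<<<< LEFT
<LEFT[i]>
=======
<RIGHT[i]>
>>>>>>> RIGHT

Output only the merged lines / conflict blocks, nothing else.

Final LEFT:  [golf, charlie, hotel, bravo]
Final RIGHT: [bravo, charlie, hotel, bravo]
i=0: BASE=echo L=golf R=bravo all differ -> CONFLICT
i=1: L=charlie R=charlie -> agree -> charlie
i=2: L=hotel R=hotel -> agree -> hotel
i=3: L=bravo R=bravo -> agree -> bravo

Answer: <<<<<<< LEFT
golf
=======
bravo
>>>>>>> RIGHT
charlie
hotel
bravo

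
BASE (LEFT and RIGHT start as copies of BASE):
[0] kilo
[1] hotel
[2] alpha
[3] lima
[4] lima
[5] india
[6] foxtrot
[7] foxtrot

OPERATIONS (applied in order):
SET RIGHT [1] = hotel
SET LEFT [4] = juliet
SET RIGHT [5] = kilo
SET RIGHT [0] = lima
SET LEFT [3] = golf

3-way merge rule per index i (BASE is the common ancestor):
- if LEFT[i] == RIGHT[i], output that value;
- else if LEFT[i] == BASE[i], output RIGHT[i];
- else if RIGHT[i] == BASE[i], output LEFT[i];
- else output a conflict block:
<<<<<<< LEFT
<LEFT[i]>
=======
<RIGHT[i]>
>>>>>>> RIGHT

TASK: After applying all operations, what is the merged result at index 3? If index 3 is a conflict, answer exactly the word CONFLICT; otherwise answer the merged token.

Final LEFT:  [kilo, hotel, alpha, golf, juliet, india, foxtrot, foxtrot]
Final RIGHT: [lima, hotel, alpha, lima, lima, kilo, foxtrot, foxtrot]
i=0: L=kilo=BASE, R=lima -> take RIGHT -> lima
i=1: L=hotel R=hotel -> agree -> hotel
i=2: L=alpha R=alpha -> agree -> alpha
i=3: L=golf, R=lima=BASE -> take LEFT -> golf
i=4: L=juliet, R=lima=BASE -> take LEFT -> juliet
i=5: L=india=BASE, R=kilo -> take RIGHT -> kilo
i=6: L=foxtrot R=foxtrot -> agree -> foxtrot
i=7: L=foxtrot R=foxtrot -> agree -> foxtrot
Index 3 -> golf

Answer: golf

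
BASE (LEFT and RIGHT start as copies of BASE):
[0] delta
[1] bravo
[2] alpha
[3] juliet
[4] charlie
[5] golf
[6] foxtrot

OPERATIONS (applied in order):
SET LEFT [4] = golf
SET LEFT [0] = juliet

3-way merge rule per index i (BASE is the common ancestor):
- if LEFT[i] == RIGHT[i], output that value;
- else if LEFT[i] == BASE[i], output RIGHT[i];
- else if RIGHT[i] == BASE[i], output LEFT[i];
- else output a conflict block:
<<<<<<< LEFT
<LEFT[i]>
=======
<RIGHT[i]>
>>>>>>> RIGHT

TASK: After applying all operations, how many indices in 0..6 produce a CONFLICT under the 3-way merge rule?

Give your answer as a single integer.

Final LEFT:  [juliet, bravo, alpha, juliet, golf, golf, foxtrot]
Final RIGHT: [delta, bravo, alpha, juliet, charlie, golf, foxtrot]
i=0: L=juliet, R=delta=BASE -> take LEFT -> juliet
i=1: L=bravo R=bravo -> agree -> bravo
i=2: L=alpha R=alpha -> agree -> alpha
i=3: L=juliet R=juliet -> agree -> juliet
i=4: L=golf, R=charlie=BASE -> take LEFT -> golf
i=5: L=golf R=golf -> agree -> golf
i=6: L=foxtrot R=foxtrot -> agree -> foxtrot
Conflict count: 0

Answer: 0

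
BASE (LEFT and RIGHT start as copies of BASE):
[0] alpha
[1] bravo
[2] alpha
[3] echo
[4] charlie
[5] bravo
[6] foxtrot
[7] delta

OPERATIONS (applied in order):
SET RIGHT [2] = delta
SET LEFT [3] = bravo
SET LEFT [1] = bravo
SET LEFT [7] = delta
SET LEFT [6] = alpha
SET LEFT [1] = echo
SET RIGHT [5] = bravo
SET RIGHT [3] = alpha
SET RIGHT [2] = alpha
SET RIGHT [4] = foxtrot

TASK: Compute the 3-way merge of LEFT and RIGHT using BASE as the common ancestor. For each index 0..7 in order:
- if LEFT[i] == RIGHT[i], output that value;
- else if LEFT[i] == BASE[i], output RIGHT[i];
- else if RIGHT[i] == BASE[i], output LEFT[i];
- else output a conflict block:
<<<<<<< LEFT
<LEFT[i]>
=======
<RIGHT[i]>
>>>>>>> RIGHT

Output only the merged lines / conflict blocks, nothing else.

Final LEFT:  [alpha, echo, alpha, bravo, charlie, bravo, alpha, delta]
Final RIGHT: [alpha, bravo, alpha, alpha, foxtrot, bravo, foxtrot, delta]
i=0: L=alpha R=alpha -> agree -> alpha
i=1: L=echo, R=bravo=BASE -> take LEFT -> echo
i=2: L=alpha R=alpha -> agree -> alpha
i=3: BASE=echo L=bravo R=alpha all differ -> CONFLICT
i=4: L=charlie=BASE, R=foxtrot -> take RIGHT -> foxtrot
i=5: L=bravo R=bravo -> agree -> bravo
i=6: L=alpha, R=foxtrot=BASE -> take LEFT -> alpha
i=7: L=delta R=delta -> agree -> delta

Answer: alpha
echo
alpha
<<<<<<< LEFT
bravo
=======
alpha
>>>>>>> RIGHT
foxtrot
bravo
alpha
delta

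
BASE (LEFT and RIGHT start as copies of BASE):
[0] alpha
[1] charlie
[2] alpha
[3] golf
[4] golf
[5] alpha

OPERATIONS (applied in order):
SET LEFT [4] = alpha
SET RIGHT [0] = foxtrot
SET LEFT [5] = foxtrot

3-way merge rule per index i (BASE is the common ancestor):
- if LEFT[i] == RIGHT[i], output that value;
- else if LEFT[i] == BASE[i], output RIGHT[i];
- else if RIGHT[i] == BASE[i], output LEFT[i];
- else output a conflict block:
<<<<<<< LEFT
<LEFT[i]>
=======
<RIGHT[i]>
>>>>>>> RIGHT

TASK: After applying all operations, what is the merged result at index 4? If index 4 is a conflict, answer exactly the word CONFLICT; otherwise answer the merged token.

Answer: alpha

Derivation:
Final LEFT:  [alpha, charlie, alpha, golf, alpha, foxtrot]
Final RIGHT: [foxtrot, charlie, alpha, golf, golf, alpha]
i=0: L=alpha=BASE, R=foxtrot -> take RIGHT -> foxtrot
i=1: L=charlie R=charlie -> agree -> charlie
i=2: L=alpha R=alpha -> agree -> alpha
i=3: L=golf R=golf -> agree -> golf
i=4: L=alpha, R=golf=BASE -> take LEFT -> alpha
i=5: L=foxtrot, R=alpha=BASE -> take LEFT -> foxtrot
Index 4 -> alpha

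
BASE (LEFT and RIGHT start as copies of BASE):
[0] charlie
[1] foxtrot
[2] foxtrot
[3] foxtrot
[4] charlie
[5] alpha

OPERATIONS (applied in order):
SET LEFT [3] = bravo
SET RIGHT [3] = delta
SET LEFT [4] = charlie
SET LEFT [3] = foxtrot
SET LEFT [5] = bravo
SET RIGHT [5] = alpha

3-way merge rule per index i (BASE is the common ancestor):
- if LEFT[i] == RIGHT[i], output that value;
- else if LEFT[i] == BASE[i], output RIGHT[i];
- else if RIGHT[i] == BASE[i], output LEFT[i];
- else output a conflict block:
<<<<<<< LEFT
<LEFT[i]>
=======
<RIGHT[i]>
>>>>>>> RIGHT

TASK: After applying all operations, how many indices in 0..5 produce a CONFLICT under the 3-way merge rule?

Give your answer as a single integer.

Answer: 0

Derivation:
Final LEFT:  [charlie, foxtrot, foxtrot, foxtrot, charlie, bravo]
Final RIGHT: [charlie, foxtrot, foxtrot, delta, charlie, alpha]
i=0: L=charlie R=charlie -> agree -> charlie
i=1: L=foxtrot R=foxtrot -> agree -> foxtrot
i=2: L=foxtrot R=foxtrot -> agree -> foxtrot
i=3: L=foxtrot=BASE, R=delta -> take RIGHT -> delta
i=4: L=charlie R=charlie -> agree -> charlie
i=5: L=bravo, R=alpha=BASE -> take LEFT -> bravo
Conflict count: 0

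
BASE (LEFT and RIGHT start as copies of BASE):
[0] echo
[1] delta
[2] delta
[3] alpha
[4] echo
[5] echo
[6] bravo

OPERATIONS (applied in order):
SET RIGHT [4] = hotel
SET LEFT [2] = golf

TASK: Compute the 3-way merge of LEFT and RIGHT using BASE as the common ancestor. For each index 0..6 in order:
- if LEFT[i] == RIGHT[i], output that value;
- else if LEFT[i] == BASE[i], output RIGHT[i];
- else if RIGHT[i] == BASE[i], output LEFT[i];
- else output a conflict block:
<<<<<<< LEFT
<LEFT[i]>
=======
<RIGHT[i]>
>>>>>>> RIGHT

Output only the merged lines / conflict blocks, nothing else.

Answer: echo
delta
golf
alpha
hotel
echo
bravo

Derivation:
Final LEFT:  [echo, delta, golf, alpha, echo, echo, bravo]
Final RIGHT: [echo, delta, delta, alpha, hotel, echo, bravo]
i=0: L=echo R=echo -> agree -> echo
i=1: L=delta R=delta -> agree -> delta
i=2: L=golf, R=delta=BASE -> take LEFT -> golf
i=3: L=alpha R=alpha -> agree -> alpha
i=4: L=echo=BASE, R=hotel -> take RIGHT -> hotel
i=5: L=echo R=echo -> agree -> echo
i=6: L=bravo R=bravo -> agree -> bravo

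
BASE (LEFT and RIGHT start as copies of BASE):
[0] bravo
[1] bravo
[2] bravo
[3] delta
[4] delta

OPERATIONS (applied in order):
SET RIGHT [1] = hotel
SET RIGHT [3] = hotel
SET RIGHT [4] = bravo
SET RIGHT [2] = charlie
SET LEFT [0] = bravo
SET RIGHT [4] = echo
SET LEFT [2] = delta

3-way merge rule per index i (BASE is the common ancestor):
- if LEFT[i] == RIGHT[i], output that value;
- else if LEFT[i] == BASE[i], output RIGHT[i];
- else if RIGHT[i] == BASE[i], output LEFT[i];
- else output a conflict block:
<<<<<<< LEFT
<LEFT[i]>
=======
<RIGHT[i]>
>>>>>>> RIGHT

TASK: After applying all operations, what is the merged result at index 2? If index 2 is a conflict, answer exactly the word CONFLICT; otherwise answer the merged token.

Final LEFT:  [bravo, bravo, delta, delta, delta]
Final RIGHT: [bravo, hotel, charlie, hotel, echo]
i=0: L=bravo R=bravo -> agree -> bravo
i=1: L=bravo=BASE, R=hotel -> take RIGHT -> hotel
i=2: BASE=bravo L=delta R=charlie all differ -> CONFLICT
i=3: L=delta=BASE, R=hotel -> take RIGHT -> hotel
i=4: L=delta=BASE, R=echo -> take RIGHT -> echo
Index 2 -> CONFLICT

Answer: CONFLICT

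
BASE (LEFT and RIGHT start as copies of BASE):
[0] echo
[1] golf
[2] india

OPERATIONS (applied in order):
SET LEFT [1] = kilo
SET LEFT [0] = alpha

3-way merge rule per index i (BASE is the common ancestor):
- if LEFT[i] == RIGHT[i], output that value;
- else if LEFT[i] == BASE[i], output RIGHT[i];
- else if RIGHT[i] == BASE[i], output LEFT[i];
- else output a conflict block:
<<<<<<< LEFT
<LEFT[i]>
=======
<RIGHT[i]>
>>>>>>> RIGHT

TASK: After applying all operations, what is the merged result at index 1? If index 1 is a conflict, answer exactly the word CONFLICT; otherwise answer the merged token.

Answer: kilo

Derivation:
Final LEFT:  [alpha, kilo, india]
Final RIGHT: [echo, golf, india]
i=0: L=alpha, R=echo=BASE -> take LEFT -> alpha
i=1: L=kilo, R=golf=BASE -> take LEFT -> kilo
i=2: L=india R=india -> agree -> india
Index 1 -> kilo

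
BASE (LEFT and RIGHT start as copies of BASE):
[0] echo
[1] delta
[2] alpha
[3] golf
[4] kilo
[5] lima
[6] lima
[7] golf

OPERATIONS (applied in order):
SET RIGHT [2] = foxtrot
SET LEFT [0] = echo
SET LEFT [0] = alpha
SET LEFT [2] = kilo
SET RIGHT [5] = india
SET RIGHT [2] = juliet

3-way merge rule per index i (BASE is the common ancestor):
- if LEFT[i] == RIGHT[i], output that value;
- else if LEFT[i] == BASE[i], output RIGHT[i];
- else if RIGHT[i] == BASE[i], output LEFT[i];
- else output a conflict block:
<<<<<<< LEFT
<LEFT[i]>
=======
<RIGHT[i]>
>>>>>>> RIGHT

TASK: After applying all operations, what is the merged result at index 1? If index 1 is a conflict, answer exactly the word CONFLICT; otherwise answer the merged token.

Final LEFT:  [alpha, delta, kilo, golf, kilo, lima, lima, golf]
Final RIGHT: [echo, delta, juliet, golf, kilo, india, lima, golf]
i=0: L=alpha, R=echo=BASE -> take LEFT -> alpha
i=1: L=delta R=delta -> agree -> delta
i=2: BASE=alpha L=kilo R=juliet all differ -> CONFLICT
i=3: L=golf R=golf -> agree -> golf
i=4: L=kilo R=kilo -> agree -> kilo
i=5: L=lima=BASE, R=india -> take RIGHT -> india
i=6: L=lima R=lima -> agree -> lima
i=7: L=golf R=golf -> agree -> golf
Index 1 -> delta

Answer: delta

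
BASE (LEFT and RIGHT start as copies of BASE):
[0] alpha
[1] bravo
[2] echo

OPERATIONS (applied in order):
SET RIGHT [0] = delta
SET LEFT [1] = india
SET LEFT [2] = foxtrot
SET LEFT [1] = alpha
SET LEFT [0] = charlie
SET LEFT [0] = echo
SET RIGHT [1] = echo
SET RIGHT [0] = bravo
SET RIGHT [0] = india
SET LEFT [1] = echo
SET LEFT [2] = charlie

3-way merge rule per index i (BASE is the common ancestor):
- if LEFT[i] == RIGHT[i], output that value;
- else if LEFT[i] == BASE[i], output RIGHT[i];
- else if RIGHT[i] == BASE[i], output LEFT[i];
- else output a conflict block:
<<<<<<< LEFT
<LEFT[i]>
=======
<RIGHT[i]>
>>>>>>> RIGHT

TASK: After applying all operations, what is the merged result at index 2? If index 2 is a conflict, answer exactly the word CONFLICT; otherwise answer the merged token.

Answer: charlie

Derivation:
Final LEFT:  [echo, echo, charlie]
Final RIGHT: [india, echo, echo]
i=0: BASE=alpha L=echo R=india all differ -> CONFLICT
i=1: L=echo R=echo -> agree -> echo
i=2: L=charlie, R=echo=BASE -> take LEFT -> charlie
Index 2 -> charlie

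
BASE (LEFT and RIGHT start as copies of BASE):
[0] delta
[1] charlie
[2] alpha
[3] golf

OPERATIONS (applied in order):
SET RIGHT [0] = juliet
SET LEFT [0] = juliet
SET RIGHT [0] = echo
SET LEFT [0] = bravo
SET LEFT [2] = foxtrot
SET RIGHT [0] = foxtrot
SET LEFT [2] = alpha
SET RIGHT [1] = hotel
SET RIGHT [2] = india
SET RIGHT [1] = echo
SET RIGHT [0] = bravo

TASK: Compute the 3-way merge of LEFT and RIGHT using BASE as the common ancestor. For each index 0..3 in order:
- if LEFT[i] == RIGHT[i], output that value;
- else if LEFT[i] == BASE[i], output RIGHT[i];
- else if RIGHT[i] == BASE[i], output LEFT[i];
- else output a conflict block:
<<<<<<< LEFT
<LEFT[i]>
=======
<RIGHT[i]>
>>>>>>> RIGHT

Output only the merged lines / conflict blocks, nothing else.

Answer: bravo
echo
india
golf

Derivation:
Final LEFT:  [bravo, charlie, alpha, golf]
Final RIGHT: [bravo, echo, india, golf]
i=0: L=bravo R=bravo -> agree -> bravo
i=1: L=charlie=BASE, R=echo -> take RIGHT -> echo
i=2: L=alpha=BASE, R=india -> take RIGHT -> india
i=3: L=golf R=golf -> agree -> golf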